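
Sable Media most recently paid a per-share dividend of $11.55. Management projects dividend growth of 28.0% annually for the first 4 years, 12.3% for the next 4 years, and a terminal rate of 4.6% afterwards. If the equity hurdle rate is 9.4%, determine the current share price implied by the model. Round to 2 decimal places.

$685.65

Three-stage DDM. Project D₁…D_8; terminal Gordon value at t=8 with g = 0.046; discount at r = 0.094.
D_1 = 14.7840
D_2 = 18.9235
D_3 = 24.2221
D_4 = 31.0043
D_5 = 34.8178
D_6 = 39.1004
D_7 = 43.9098
D_8 = 49.3107
TV_8 = 51.5790/(0.094−0.046) = 1074.5616
P₀ = Σ Dₜ/(1+r)ᵗ + TV_8/(1+r)^8 = 685.6523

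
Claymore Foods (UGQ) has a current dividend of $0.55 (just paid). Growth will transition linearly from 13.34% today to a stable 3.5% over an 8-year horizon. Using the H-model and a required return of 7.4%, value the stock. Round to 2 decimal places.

$20.15

H-model: P₀ = D₀[(1+g_L) + H(g_S−g_L)]/(r−g_L), with H = 8/2 = 4.
P₀ = 0.55 × [(1+0.035) + 4×(0.1334−0.035)] / (0.074−0.035)
   = 0.55 × 1.4286 / 0.039 = 20.1469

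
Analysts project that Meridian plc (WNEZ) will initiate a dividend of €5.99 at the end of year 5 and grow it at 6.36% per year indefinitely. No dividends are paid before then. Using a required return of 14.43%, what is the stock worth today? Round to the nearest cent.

€43.29

Deferred-dividend DDM. At t=4 the remaining stream is a growing perpetuity with first payment D_5 = 5.99.
V_4 = D_5/(r−g) = 5.99/(0.1443−0.0636) = 74.2255
P₀ = V_4/(1+r)^4 = 74.2255/(1+0.1443)^4 = 43.2906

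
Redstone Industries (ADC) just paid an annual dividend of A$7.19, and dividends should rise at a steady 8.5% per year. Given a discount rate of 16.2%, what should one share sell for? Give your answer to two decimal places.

Gordon growth model: P₀ = D₁/(r − g). D₁ = 7.19 × (1 + 0.085) = 7.8011.
P₀ = 7.8011 / (0.162 − 0.085) = 7.8011 / 0.077 = 101.3136

A$101.31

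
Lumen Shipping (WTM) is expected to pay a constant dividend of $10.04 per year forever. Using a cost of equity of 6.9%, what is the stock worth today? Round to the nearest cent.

$145.51

Zero-growth DDM (perpetuity): P₀ = D/r = 10.04 / 0.069 = 145.5072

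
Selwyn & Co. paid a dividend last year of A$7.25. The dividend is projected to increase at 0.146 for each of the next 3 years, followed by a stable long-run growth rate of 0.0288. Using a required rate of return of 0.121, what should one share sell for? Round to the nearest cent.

Two-stage DDM. Project D₁…D_3 at 0.146, terminal growth 0.0288, discount at r = 0.121.
D_1 = 8.3085
D_2 = 9.5215
D_3 = 10.9117
Terminal value at t=3: TV = D_4/(r−g) = 11.2259/(0.121−0.0288) = 121.7564
P₀ = 8.3085/(1+0.121)^1 + 9.5215/(1+0.121)^2 + 10.9117/(1+0.121)^3 + 121.7564/(1+0.121)^3 = 109.1667

A$109.17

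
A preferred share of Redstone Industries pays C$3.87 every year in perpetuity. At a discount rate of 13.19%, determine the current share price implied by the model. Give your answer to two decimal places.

Zero-growth DDM (perpetuity): P₀ = D/r = 3.87 / 0.1319 = 29.3404

C$29.34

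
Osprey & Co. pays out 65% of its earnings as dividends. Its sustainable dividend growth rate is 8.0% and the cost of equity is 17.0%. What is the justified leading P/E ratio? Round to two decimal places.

Justified leading P/E = b/(r−g) = 0.65/(0.17−0.08) = 7.2222

7.22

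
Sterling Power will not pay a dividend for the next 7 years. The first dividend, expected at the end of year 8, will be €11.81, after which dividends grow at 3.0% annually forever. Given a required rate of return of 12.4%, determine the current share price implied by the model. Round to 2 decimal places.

€55.43

Deferred-dividend DDM. At t=7 the remaining stream is a growing perpetuity with first payment D_8 = 11.81.
V_7 = D_8/(r−g) = 11.81/(0.124−0.03) = 125.6383
P₀ = V_7/(1+r)^7 = 125.6383/(1+0.124)^7 = 55.4317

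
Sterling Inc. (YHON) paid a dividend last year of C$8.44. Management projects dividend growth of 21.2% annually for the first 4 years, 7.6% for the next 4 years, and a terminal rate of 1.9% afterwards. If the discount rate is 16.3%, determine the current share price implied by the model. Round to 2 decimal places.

C$121.99

Three-stage DDM. Project D₁…D_8; terminal Gordon value at t=8 with g = 0.019; discount at r = 0.163.
D_1 = 10.2293
D_2 = 12.3979
D_3 = 15.0262
D_4 = 18.2118
D_5 = 19.5959
D_6 = 21.0852
D_7 = 22.6877
D_8 = 24.4119
TV_8 = 24.8758/(0.163−0.019) = 172.7483
P₀ = Σ Dₜ/(1+r)ᵗ + TV_8/(1+r)^8 = 121.9930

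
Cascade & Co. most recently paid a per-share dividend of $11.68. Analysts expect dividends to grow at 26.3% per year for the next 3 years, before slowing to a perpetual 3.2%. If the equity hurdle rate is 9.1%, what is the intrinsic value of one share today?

Two-stage DDM. Project D₁…D_3 at 0.263, terminal growth 0.032, discount at r = 0.091.
D_1 = 14.7518
D_2 = 18.6316
D_3 = 23.5317
Terminal value at t=3: TV = D_4/(r−g) = 24.2847/(0.091−0.032) = 411.6049
P₀ = 14.7518/(1+0.091)^1 + 18.6316/(1+0.091)^2 + 23.5317/(1+0.091)^3 + 411.6049/(1+0.091)^3 = 364.2567

$364.26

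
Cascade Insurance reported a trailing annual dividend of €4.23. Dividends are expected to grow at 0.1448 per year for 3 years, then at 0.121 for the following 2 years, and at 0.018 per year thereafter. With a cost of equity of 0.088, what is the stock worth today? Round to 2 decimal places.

€100.45

Three-stage DDM. Project D₁…D_5; terminal Gordon value at t=5 with g = 0.018; discount at r = 0.088.
D_1 = 4.8425
D_2 = 5.5437
D_3 = 6.3464
D_4 = 7.1143
D_5 = 7.9752
TV_5 = 8.1187/(0.088−0.018) = 115.9819
P₀ = Σ Dₜ/(1+r)ᵗ + TV_5/(1+r)^5 = 100.4456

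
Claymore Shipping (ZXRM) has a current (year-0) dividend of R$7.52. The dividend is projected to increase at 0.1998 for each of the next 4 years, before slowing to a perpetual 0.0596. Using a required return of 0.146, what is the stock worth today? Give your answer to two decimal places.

Two-stage DDM. Project D₁…D_4 at 0.1998, terminal growth 0.0596, discount at r = 0.146.
D_1 = 9.0225
D_2 = 10.8252
D_3 = 12.9881
D_4 = 15.5831
Terminal value at t=4: TV = D_5/(r−g) = 16.5118/(0.146−0.0596) = 191.1091
P₀ = 9.0225/(1+0.146)^1 + 10.8252/(1+0.146)^2 + 12.9881/(1+0.146)^3 + 15.5831/(1+0.146)^4 + 191.1091/(1+0.146)^4 = 144.5808

R$144.58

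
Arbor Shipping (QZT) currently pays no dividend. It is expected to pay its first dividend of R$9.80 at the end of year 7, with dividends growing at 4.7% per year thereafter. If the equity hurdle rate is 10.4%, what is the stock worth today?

R$94.96

Deferred-dividend DDM. At t=6 the remaining stream is a growing perpetuity with first payment D_7 = 9.80.
V_6 = D_7/(r−g) = 9.80/(0.104−0.047) = 171.9298
P₀ = V_6/(1+r)^6 = 171.9298/(1+0.104)^6 = 94.9591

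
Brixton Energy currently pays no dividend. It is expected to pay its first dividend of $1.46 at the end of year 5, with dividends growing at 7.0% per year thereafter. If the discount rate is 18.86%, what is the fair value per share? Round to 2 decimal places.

Deferred-dividend DDM. At t=4 the remaining stream is a growing perpetuity with first payment D_5 = 1.46.
V_4 = D_5/(r−g) = 1.46/(0.1886−0.07) = 12.3103
P₀ = V_4/(1+r)^4 = 12.3103/(1+0.1886)^4 = 6.1677

$6.17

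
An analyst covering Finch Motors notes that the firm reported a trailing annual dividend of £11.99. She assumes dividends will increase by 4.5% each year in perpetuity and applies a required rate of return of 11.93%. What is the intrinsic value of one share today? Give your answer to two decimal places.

Gordon growth model: P₀ = D₁/(r − g). D₁ = 11.99 × (1 + 0.045) = 12.5295.
P₀ = 12.5295 / (0.1193 − 0.045) = 12.5295 / 0.0743 = 168.6346

£168.63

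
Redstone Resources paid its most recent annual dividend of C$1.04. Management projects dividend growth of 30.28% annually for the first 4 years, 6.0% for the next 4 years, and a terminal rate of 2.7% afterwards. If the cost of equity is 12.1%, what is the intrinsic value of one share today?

C$29.33

Three-stage DDM. Project D₁…D_8; terminal Gordon value at t=8 with g = 0.027; discount at r = 0.121.
D_1 = 1.3549
D_2 = 1.7652
D_3 = 2.2997
D_4 = 2.9960
D_5 = 3.1758
D_6 = 3.3663
D_7 = 3.5683
D_8 = 3.7824
TV_8 = 3.8845/(0.121−0.027) = 41.3248
P₀ = Σ Dₜ/(1+r)ᵗ + TV_8/(1+r)^8 = 29.3259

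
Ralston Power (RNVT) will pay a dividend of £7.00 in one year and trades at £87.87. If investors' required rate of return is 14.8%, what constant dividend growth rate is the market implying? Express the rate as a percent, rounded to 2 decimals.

From P₀ = D₁/(r − g), the implied growth is g = r − D₁/P₀.
g = 0.148 − 7.00/87.87 = 0.148 − 0.07966 = 0.06834

6.83%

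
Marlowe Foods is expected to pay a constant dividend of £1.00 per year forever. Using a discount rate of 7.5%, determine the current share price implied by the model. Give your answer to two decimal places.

Zero-growth DDM (perpetuity): P₀ = D/r = 1.00 / 0.075 = 13.3333

£13.33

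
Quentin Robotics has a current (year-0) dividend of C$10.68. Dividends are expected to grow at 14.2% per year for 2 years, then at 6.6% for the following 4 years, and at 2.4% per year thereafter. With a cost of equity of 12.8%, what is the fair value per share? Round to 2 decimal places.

Three-stage DDM. Project D₁…D_6; terminal Gordon value at t=6 with g = 0.024; discount at r = 0.128.
D_1 = 12.1966
D_2 = 13.9285
D_3 = 14.8478
D_4 = 15.8277
D_5 = 16.8723
D_6 = 17.9859
TV_6 = 18.4176/(0.128−0.024) = 177.0920
P₀ = Σ Dₜ/(1+r)ᵗ + TV_6/(1+r)^6 = 145.8207

C$145.82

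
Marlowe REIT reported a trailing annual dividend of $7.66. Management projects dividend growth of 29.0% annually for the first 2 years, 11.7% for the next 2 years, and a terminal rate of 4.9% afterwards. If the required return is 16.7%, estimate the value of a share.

Three-stage DDM. Project D₁…D_4; terminal Gordon value at t=4 with g = 0.049; discount at r = 0.167.
D_1 = 9.8814
D_2 = 12.7470
D_3 = 14.2384
D_4 = 15.9043
TV_4 = 16.6836/(0.167−0.049) = 141.3865
P₀ = Σ Dₜ/(1+r)ᵗ + TV_4/(1+r)^4 = 111.5906

$111.59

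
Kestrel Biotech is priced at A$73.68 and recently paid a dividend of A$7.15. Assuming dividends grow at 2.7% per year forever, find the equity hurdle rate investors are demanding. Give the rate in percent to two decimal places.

Rearranging the constant-growth DDM: r = D₁/P₀ + g.
D₁ = 7.15 × (1 + 0.027) = 7.3430.
r = 7.3430 / 73.68 + 0.027 = 0.09966 + 0.027 = 0.12666

12.67%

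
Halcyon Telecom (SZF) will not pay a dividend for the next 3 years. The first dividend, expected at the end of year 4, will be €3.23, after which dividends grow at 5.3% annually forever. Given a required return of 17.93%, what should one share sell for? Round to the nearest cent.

€15.59

Deferred-dividend DDM. At t=3 the remaining stream is a growing perpetuity with first payment D_4 = 3.23.
V_3 = D_4/(r−g) = 3.23/(0.1793−0.053) = 25.5740
P₀ = V_3/(1+r)^3 = 25.5740/(1+0.1793)^3 = 15.5929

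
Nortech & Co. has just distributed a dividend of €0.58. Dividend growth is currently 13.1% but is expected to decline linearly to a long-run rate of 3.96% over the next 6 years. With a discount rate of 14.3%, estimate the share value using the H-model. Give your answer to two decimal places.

€7.37

H-model: P₀ = D₀[(1+g_L) + H(g_S−g_L)]/(r−g_L), with H = 6/2 = 3.
P₀ = 0.58 × [(1+0.0396) + 3×(0.131−0.0396)] / (0.143−0.0396)
   = 0.58 × 1.3138 / 0.1034 = 7.3695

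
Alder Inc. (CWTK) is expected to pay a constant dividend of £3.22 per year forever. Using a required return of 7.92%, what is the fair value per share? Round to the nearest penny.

Zero-growth DDM (perpetuity): P₀ = D/r = 3.22 / 0.0792 = 40.6566

£40.66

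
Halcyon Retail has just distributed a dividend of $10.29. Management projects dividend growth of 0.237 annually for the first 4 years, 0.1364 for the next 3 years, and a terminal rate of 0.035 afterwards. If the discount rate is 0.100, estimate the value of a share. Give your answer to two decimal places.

Three-stage DDM. Project D₁…D_7; terminal Gordon value at t=7 with g = 0.035; discount at r = 0.1.
D_1 = 12.7287
D_2 = 15.7454
D_3 = 19.4771
D_4 = 24.0932
D_5 = 27.3795
D_6 = 31.1141
D_7 = 35.3580
TV_7 = 36.5955/(0.1−0.035) = 563.0084
P₀ = Σ Dₜ/(1+r)ᵗ + TV_7/(1+r)^7 = 397.2939

$397.29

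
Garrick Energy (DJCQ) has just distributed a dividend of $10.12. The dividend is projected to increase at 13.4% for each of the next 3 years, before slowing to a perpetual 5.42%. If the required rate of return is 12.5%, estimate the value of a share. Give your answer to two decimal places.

$185.18

Two-stage DDM. Project D₁…D_3 at 0.134, terminal growth 0.0542, discount at r = 0.125.
D_1 = 11.4761
D_2 = 13.0139
D_3 = 14.7577
Terminal value at t=3: TV = D_4/(r−g) = 15.5576/(0.125−0.0542) = 219.7402
P₀ = 11.4761/(1+0.125)^1 + 13.0139/(1+0.125)^2 + 14.7577/(1+0.125)^3 + 219.7402/(1+0.125)^3 = 185.1789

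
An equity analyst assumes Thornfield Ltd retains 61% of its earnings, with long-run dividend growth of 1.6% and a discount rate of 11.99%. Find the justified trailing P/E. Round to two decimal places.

3.81

Payout ratio b = 1 − 0.61 = 0.39.
Justified trailing P/E = b(1+g)/(r−g) = 0.39×(1+0.016)/(0.1199−0.016) = 3.8137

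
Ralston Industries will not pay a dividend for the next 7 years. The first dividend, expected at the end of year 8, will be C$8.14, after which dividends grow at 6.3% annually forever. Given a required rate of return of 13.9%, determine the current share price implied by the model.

Deferred-dividend DDM. At t=7 the remaining stream is a growing perpetuity with first payment D_8 = 8.14.
V_7 = D_8/(r−g) = 8.14/(0.139−0.063) = 107.1053
P₀ = V_7/(1+r)^7 = 107.1053/(1+0.139)^7 = 43.0670

C$43.07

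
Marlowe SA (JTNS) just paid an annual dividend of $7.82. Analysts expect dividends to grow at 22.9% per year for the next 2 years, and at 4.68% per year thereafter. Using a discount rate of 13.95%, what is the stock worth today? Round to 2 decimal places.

$120.25

Two-stage DDM. Project D₁…D_2 at 0.229, terminal growth 0.0468, discount at r = 0.1395.
D_1 = 9.6108
D_2 = 11.8116
Terminal value at t=2: TV = D_3/(r−g) = 12.3644/(0.1395−0.0468) = 133.3812
P₀ = 9.6108/(1+0.1395)^1 + 11.8116/(1+0.1395)^2 + 133.3812/(1+0.1395)^2 = 120.2534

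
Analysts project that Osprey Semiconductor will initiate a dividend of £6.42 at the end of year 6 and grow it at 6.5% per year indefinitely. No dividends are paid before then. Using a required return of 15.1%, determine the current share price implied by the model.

Deferred-dividend DDM. At t=5 the remaining stream is a growing perpetuity with first payment D_6 = 6.42.
V_5 = D_6/(r−g) = 6.42/(0.151−0.065) = 74.6512
P₀ = V_5/(1+r)^5 = 74.6512/(1+0.151)^5 = 36.9539

£36.95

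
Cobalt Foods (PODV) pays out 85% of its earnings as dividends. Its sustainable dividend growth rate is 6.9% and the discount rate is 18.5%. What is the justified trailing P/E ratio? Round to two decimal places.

Justified trailing P/E = b(1+g)/(r−g) = 0.85×(1+0.069)/(0.185−0.069) = 7.8332

7.83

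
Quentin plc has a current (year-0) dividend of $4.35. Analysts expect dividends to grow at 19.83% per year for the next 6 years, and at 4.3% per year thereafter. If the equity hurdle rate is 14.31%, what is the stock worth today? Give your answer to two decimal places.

$91.03

Two-stage DDM. Project D₁…D_6 at 0.1983, terminal growth 0.043, discount at r = 0.1431.
D_1 = 5.2126
D_2 = 6.2463
D_3 = 7.4849
D_4 = 8.9692
D_5 = 10.7477
D_6 = 12.8790
Terminal value at t=6: TV = D_7/(r−g) = 13.4328/(0.1431−0.043) = 134.1939
P₀ = 5.2126/(1+0.1431)^1 + 6.2463/(1+0.1431)^2 + 7.4849/(1+0.1431)^3 + 8.9692/(1+0.1431)^4 + 10.7477/(1+0.1431)^5 + 12.8790/(1+0.1431)^6 + 134.1939/(1+0.1431)^6 = 91.0328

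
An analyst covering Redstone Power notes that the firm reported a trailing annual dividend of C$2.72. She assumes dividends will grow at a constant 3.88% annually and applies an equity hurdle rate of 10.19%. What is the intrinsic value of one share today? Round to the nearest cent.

C$44.78

Gordon growth model: P₀ = D₁/(r − g). D₁ = 2.72 × (1 + 0.0388) = 2.8255.
P₀ = 2.8255 / (0.1019 − 0.0388) = 2.8255 / 0.0631 = 44.7787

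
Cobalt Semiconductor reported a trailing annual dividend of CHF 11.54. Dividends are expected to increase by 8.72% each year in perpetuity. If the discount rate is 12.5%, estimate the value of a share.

Gordon growth model: P₀ = D₁/(r − g). D₁ = 11.54 × (1 + 0.0872) = 12.5463.
P₀ = 12.5463 / (0.125 − 0.0872) = 12.5463 / 0.0378 = 331.9124

CHF 331.91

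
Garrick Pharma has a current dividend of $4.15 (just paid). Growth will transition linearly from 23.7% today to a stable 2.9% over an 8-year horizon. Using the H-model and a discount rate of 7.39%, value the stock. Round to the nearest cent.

H-model: P₀ = D₀[(1+g_L) + H(g_S−g_L)]/(r−g_L), with H = 8/2 = 4.
P₀ = 4.15 × [(1+0.029) + 4×(0.237−0.029)] / (0.0739−0.029)
   = 4.15 × 1.8610 / 0.0449 = 172.0078

$172.01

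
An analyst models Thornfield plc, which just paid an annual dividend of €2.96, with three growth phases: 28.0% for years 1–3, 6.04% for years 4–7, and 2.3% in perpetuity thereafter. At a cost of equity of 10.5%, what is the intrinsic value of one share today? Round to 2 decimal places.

Three-stage DDM. Project D₁…D_7; terminal Gordon value at t=7 with g = 0.023; discount at r = 0.105.
D_1 = 3.7888
D_2 = 4.8497
D_3 = 6.2076
D_4 = 6.5825
D_5 = 6.9801
D_6 = 7.4017
D_7 = 7.8488
TV_7 = 8.0293/(0.105−0.023) = 97.9179
P₀ = Σ Dₜ/(1+r)ᵗ + TV_7/(1+r)^7 = 77.2984

€77.30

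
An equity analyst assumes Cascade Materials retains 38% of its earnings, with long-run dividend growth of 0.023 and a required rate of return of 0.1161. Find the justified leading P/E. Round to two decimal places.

6.66

Payout ratio b = 1 − 0.38 = 0.62.
Justified leading P/E = b/(r−g) = 0.62/(0.1161−0.023) = 6.6595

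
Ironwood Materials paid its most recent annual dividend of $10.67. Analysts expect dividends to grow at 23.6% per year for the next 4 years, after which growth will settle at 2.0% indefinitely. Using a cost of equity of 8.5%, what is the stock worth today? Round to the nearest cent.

Two-stage DDM. Project D₁…D_4 at 0.236, terminal growth 0.02, discount at r = 0.085.
D_1 = 13.1881
D_2 = 16.3005
D_3 = 20.1474
D_4 = 24.9022
Terminal value at t=4: TV = D_5/(r−g) = 25.4003/(0.085−0.02) = 390.7735
P₀ = 13.1881/(1+0.085)^1 + 16.3005/(1+0.085)^2 + 20.1474/(1+0.085)^3 + 24.9022/(1+0.085)^4 + 390.7735/(1+0.085)^4 = 341.7160

$341.72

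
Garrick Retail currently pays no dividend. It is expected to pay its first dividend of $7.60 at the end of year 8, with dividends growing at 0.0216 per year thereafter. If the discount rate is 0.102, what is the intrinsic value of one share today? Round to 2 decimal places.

$47.89

Deferred-dividend DDM. At t=7 the remaining stream is a growing perpetuity with first payment D_8 = 7.60.
V_7 = D_8/(r−g) = 7.60/(0.102−0.0216) = 94.5274
P₀ = V_7/(1+r)^7 = 94.5274/(1+0.102)^7 = 47.8946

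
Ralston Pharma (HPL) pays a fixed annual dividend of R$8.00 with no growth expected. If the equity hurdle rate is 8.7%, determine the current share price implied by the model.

Zero-growth DDM (perpetuity): P₀ = D/r = 8.00 / 0.087 = 91.9540

R$91.95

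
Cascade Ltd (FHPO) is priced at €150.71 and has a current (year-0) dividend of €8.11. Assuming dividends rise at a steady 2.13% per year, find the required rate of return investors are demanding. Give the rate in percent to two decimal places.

7.63%

Rearranging the constant-growth DDM: r = D₁/P₀ + g.
D₁ = 8.11 × (1 + 0.0213) = 8.2827.
r = 8.2827 / 150.71 + 0.0213 = 0.05496 + 0.0213 = 0.07626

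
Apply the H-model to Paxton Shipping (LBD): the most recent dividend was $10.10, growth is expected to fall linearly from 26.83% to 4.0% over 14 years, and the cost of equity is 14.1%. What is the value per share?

H-model: P₀ = D₀[(1+g_L) + H(g_S−g_L)]/(r−g_L), with H = 14/2 = 7.
P₀ = 10.10 × [(1+0.04) + 7×(0.2683−0.04)] / (0.141−0.04)
   = 10.10 × 2.6381 / 0.101 = 263.8100

$263.81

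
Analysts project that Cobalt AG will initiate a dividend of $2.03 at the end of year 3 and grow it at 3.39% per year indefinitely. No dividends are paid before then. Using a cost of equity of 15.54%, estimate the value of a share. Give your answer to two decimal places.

$12.52

Deferred-dividend DDM. At t=2 the remaining stream is a growing perpetuity with first payment D_3 = 2.03.
V_2 = D_3/(r−g) = 2.03/(0.1554−0.0339) = 16.7078
P₀ = V_2/(1+r)^2 = 16.7078/(1+0.1554)^2 = 12.5157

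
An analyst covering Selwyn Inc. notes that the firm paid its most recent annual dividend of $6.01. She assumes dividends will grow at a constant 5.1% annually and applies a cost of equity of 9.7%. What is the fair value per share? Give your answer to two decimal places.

$137.32

Gordon growth model: P₀ = D₁/(r − g). D₁ = 6.01 × (1 + 0.051) = 6.3165.
P₀ = 6.3165 / (0.097 − 0.051) = 6.3165 / 0.046 = 137.3154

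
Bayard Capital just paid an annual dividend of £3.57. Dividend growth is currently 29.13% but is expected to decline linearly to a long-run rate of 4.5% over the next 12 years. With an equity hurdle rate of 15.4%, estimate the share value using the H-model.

H-model: P₀ = D₀[(1+g_L) + H(g_S−g_L)]/(r−g_L), with H = 12/2 = 6.
P₀ = 3.57 × [(1+0.045) + 6×(0.2913−0.045)] / (0.154−0.045)
   = 3.57 × 2.5228 / 0.109 = 82.6275

£82.63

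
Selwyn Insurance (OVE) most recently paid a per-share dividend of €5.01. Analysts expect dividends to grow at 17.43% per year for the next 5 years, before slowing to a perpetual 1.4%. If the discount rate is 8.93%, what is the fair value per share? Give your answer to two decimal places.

€129.79

Two-stage DDM. Project D₁…D_5 at 0.1743, terminal growth 0.014, discount at r = 0.0893.
D_1 = 5.8832
D_2 = 6.9087
D_3 = 8.1129
D_4 = 9.5270
D_5 = 11.1875
Terminal value at t=5: TV = D_6/(r−g) = 11.3441/(0.0893−0.014) = 150.6524
P₀ = 5.8832/(1+0.0893)^1 + 6.9087/(1+0.0893)^2 + 8.1129/(1+0.0893)^3 + 9.5270/(1+0.0893)^4 + 11.1875/(1+0.0893)^5 + 150.6524/(1+0.0893)^5 = 129.7898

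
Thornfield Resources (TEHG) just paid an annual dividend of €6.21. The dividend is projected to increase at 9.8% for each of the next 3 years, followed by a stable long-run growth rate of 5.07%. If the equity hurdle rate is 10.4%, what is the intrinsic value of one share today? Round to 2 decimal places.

Two-stage DDM. Project D₁…D_3 at 0.098, terminal growth 0.0507, discount at r = 0.104.
D_1 = 6.8186
D_2 = 7.4868
D_3 = 8.2205
Terminal value at t=3: TV = D_4/(r−g) = 8.6373/(0.104−0.0507) = 162.0504
P₀ = 6.8186/(1+0.104)^1 + 7.4868/(1+0.104)^2 + 8.2205/(1+0.104)^3 + 162.0504/(1+0.104)^3 = 138.8605

€138.86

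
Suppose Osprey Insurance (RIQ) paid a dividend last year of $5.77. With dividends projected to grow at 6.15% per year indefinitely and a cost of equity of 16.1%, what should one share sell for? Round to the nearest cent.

Gordon growth model: P₀ = D₁/(r − g). D₁ = 5.77 × (1 + 0.0615) = 6.1249.
P₀ = 6.1249 / (0.161 − 0.0615) = 6.1249 / 0.0995 = 61.5563

$61.56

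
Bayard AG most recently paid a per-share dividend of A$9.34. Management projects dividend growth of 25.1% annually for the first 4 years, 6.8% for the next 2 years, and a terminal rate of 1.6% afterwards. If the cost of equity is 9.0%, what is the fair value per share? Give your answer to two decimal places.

A$298.40

Three-stage DDM. Project D₁…D_6; terminal Gordon value at t=6 with g = 0.016; discount at r = 0.09.
D_1 = 11.6843
D_2 = 14.6171
D_3 = 18.2860
D_4 = 22.8758
D_5 = 24.4313
D_6 = 26.0927
TV_6 = 26.5102/(0.09−0.016) = 358.2454
P₀ = Σ Dₜ/(1+r)ᵗ + TV_6/(1+r)^6 = 298.3954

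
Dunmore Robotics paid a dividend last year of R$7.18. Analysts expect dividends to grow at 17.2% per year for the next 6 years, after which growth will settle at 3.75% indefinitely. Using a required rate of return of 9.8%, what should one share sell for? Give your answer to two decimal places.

Two-stage DDM. Project D₁…D_6 at 0.172, terminal growth 0.0375, discount at r = 0.098.
D_1 = 8.4150
D_2 = 9.8623
D_3 = 11.5587
D_4 = 13.5467
D_5 = 15.8768
D_6 = 18.6076
Terminal value at t=6: TV = D_7/(r−g) = 19.3054/(0.098−0.0375) = 319.0971
P₀ = 8.4150/(1+0.098)^1 + 9.8623/(1+0.098)^2 + 11.5587/(1+0.098)^3 + 13.5467/(1+0.098)^4 + 15.8768/(1+0.098)^5 + 18.6076/(1+0.098)^6 + 319.0971/(1+0.098)^6 = 236.5629

R$236.56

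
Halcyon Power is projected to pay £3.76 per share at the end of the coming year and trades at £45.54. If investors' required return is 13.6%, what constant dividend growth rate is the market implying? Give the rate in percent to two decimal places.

5.34%

From P₀ = D₁/(r − g), the implied growth is g = r − D₁/P₀.
g = 0.136 − 3.76/45.54 = 0.136 − 0.08256 = 0.05344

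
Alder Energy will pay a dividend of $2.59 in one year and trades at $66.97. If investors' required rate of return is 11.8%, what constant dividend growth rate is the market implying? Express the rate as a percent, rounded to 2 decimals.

From P₀ = D₁/(r − g), the implied growth is g = r − D₁/P₀.
g = 0.118 − 2.59/66.97 = 0.118 − 0.03867 = 0.07933

7.93%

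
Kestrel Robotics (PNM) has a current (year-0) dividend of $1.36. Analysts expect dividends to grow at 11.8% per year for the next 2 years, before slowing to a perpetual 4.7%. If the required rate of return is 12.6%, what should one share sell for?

$20.46

Two-stage DDM. Project D₁…D_2 at 0.118, terminal growth 0.047, discount at r = 0.126.
D_1 = 1.5205
D_2 = 1.6999
Terminal value at t=2: TV = D_3/(r−g) = 1.7798/(0.126−0.047) = 22.5290
P₀ = 1.5205/(1+0.126)^1 + 1.6999/(1+0.126)^2 + 22.5290/(1+0.126)^2 = 20.4602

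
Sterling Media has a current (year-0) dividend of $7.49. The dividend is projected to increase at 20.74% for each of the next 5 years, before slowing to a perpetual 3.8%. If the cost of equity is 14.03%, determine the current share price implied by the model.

Two-stage DDM. Project D₁…D_5 at 0.2074, terminal growth 0.038, discount at r = 0.1403.
D_1 = 9.0434
D_2 = 10.9190
D_3 = 13.1836
D_4 = 15.9179
D_5 = 19.2193
Terminal value at t=5: TV = D_6/(r−g) = 19.9496/(0.1403−0.038) = 195.0111
P₀ = 9.0434/(1+0.1403)^1 + 10.9190/(1+0.1403)^2 + 13.1836/(1+0.1403)^3 + 15.9179/(1+0.1403)^4 + 19.2193/(1+0.1403)^5 + 195.0111/(1+0.1403)^5 = 145.7528

$145.75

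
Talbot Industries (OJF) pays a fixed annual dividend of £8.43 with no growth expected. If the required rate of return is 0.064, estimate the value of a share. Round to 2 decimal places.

Zero-growth DDM (perpetuity): P₀ = D/r = 8.43 / 0.064 = 131.7188

£131.72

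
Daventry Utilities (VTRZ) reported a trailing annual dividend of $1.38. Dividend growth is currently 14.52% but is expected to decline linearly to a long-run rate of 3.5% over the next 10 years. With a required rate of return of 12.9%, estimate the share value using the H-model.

$23.28

H-model: P₀ = D₀[(1+g_L) + H(g_S−g_L)]/(r−g_L), with H = 10/2 = 5.
P₀ = 1.38 × [(1+0.035) + 5×(0.1452−0.035)] / (0.129−0.035)
   = 1.38 × 1.5860 / 0.094 = 23.2838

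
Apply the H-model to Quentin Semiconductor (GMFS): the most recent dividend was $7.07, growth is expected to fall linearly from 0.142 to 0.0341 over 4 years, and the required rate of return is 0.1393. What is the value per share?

H-model: P₀ = D₀[(1+g_L) + H(g_S−g_L)]/(r−g_L), with H = 4/2 = 2.
P₀ = 7.07 × [(1+0.0341) + 2×(0.142−0.0341)] / (0.1393−0.0341)
   = 7.07 × 1.2499 / 0.1052 = 83.9999

$84.00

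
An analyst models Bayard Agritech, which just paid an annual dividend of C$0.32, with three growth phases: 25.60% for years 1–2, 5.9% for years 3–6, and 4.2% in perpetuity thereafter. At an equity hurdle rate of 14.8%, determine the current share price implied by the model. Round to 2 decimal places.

Three-stage DDM. Project D₁…D_6; terminal Gordon value at t=6 with g = 0.042; discount at r = 0.148.
D_1 = 0.4019
D_2 = 0.5048
D_3 = 0.5346
D_4 = 0.5661
D_5 = 0.5995
D_6 = 0.6349
TV_6 = 0.6616/(0.148−0.042) = 6.2413
P₀ = Σ Dₜ/(1+r)ᵗ + TV_6/(1+r)^6 = 4.7171

C$4.72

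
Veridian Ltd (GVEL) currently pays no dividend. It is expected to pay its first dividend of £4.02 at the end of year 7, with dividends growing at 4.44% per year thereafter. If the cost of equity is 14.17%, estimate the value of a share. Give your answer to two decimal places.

£18.66

Deferred-dividend DDM. At t=6 the remaining stream is a growing perpetuity with first payment D_7 = 4.02.
V_6 = D_7/(r−g) = 4.02/(0.1417−0.0444) = 41.3155
P₀ = V_6/(1+r)^6 = 41.3155/(1+0.1417)^6 = 18.6553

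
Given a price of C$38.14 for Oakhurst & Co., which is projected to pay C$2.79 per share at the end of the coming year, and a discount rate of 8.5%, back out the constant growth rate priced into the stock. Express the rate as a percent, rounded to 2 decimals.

From P₀ = D₁/(r − g), the implied growth is g = r − D₁/P₀.
g = 0.085 − 2.79/38.14 = 0.085 − 0.07315 = 0.01185

1.18%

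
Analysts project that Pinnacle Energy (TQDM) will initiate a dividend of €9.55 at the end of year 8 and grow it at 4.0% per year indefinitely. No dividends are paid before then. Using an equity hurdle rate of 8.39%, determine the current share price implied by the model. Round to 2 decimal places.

€123.77

Deferred-dividend DDM. At t=7 the remaining stream is a growing perpetuity with first payment D_8 = 9.55.
V_7 = D_8/(r−g) = 9.55/(0.0839−0.04) = 217.5399
P₀ = V_7/(1+r)^7 = 217.5399/(1+0.0839)^7 = 123.7697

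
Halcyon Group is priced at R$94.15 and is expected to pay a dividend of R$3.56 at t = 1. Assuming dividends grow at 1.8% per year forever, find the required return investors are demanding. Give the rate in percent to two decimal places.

Rearranging the constant-growth DDM: r = D₁/P₀ + g.
r = 3.5600 / 94.15 + 0.018 = 0.03781 + 0.018 = 0.05581

5.58%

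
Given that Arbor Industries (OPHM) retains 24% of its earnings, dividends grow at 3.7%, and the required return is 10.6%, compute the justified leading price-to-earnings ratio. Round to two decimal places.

11.01

Payout ratio b = 1 − 0.24 = 0.76.
Justified leading P/E = b/(r−g) = 0.76/(0.106−0.037) = 11.0145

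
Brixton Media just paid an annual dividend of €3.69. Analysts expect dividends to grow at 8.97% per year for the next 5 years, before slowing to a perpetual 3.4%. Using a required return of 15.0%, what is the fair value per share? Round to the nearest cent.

€40.87

Two-stage DDM. Project D₁…D_5 at 0.0897, terminal growth 0.034, discount at r = 0.15.
D_1 = 4.0210
D_2 = 4.3817
D_3 = 4.7747
D_4 = 5.2030
D_5 = 5.6697
Terminal value at t=5: TV = D_6/(r−g) = 5.8625/(0.15−0.034) = 50.5387
P₀ = 4.0210/(1+0.15)^1 + 4.3817/(1+0.15)^2 + 4.7747/(1+0.15)^3 + 5.2030/(1+0.15)^4 + 5.6697/(1+0.15)^5 + 50.5387/(1+0.15)^5 = 40.8695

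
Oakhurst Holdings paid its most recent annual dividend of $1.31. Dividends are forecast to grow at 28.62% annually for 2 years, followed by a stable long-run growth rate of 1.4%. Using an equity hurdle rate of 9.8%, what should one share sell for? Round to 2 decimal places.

$25.03

Two-stage DDM. Project D₁…D_2 at 0.2862, terminal growth 0.014, discount at r = 0.098.
D_1 = 1.6849
D_2 = 2.1671
Terminal value at t=2: TV = D_3/(r−g) = 2.1975/(0.098−0.014) = 26.1606
P₀ = 1.6849/(1+0.098)^1 + 2.1671/(1+0.098)^2 + 26.1606/(1+0.098)^2 = 25.0312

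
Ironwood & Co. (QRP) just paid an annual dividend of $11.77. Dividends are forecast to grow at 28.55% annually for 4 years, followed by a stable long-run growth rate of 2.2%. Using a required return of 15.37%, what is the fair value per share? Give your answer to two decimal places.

$202.94

Two-stage DDM. Project D₁…D_4 at 0.2855, terminal growth 0.022, discount at r = 0.1537.
D_1 = 15.1303
D_2 = 19.4500
D_3 = 25.0030
D_4 = 32.1414
Terminal value at t=4: TV = D_5/(r−g) = 32.8485/(0.1537−0.022) = 249.4192
P₀ = 15.1303/(1+0.1537)^1 + 19.4500/(1+0.1537)^2 + 25.0030/(1+0.1537)^3 + 32.1414/(1+0.1537)^4 + 249.4192/(1+0.1537)^4 = 202.9377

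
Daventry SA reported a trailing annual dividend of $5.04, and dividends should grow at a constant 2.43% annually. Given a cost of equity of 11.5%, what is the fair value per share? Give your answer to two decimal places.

Gordon growth model: P₀ = D₁/(r − g). D₁ = 5.04 × (1 + 0.0243) = 5.1625.
P₀ = 5.1625 / (0.115 − 0.0243) = 5.1625 / 0.0907 = 56.9181

$56.92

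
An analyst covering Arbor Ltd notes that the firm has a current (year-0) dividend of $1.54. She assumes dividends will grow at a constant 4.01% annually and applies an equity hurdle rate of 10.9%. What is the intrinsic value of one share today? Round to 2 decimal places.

$23.25

Gordon growth model: P₀ = D₁/(r − g). D₁ = 1.54 × (1 + 0.0401) = 1.6018.
P₀ = 1.6018 / (0.109 − 0.0401) = 1.6018 / 0.0689 = 23.2475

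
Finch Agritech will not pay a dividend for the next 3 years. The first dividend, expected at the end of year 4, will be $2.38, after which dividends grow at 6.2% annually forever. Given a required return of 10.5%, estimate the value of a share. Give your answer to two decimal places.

$41.02

Deferred-dividend DDM. At t=3 the remaining stream is a growing perpetuity with first payment D_4 = 2.38.
V_3 = D_4/(r−g) = 2.38/(0.105−0.062) = 55.3488
P₀ = V_3/(1+r)^3 = 55.3488/(1+0.105)^3 = 41.0225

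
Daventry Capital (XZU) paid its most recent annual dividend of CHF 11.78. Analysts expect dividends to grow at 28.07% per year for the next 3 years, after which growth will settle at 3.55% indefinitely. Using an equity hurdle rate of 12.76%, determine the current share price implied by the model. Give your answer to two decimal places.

Two-stage DDM. Project D₁…D_3 at 0.2807, terminal growth 0.0355, discount at r = 0.1276.
D_1 = 15.0866
D_2 = 19.3215
D_3 = 24.7450
Terminal value at t=3: TV = D_4/(r−g) = 25.6235/(0.1276−0.0355) = 278.2134
P₀ = 15.0866/(1+0.1276)^1 + 19.3215/(1+0.1276)^2 + 24.7450/(1+0.1276)^3 + 278.2134/(1+0.1276)^3 = 239.8843

CHF 239.88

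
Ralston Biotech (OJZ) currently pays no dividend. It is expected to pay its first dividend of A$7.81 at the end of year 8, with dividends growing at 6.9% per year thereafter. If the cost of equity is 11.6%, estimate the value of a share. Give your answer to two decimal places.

Deferred-dividend DDM. At t=7 the remaining stream is a growing perpetuity with first payment D_8 = 7.81.
V_7 = D_8/(r−g) = 7.81/(0.116−0.069) = 166.1702
P₀ = V_7/(1+r)^7 = 166.1702/(1+0.116)^7 = 77.0733

A$77.07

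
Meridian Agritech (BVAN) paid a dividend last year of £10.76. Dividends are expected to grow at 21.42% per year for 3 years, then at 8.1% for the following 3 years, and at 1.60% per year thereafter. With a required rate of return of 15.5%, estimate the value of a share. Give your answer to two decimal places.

£143.51

Three-stage DDM. Project D₁…D_6; terminal Gordon value at t=6 with g = 0.016; discount at r = 0.155.
D_1 = 13.0648
D_2 = 15.8633
D_3 = 19.2612
D_4 = 20.8213
D_5 = 22.5079
D_6 = 24.3310
TV_6 = 24.7203/(0.155−0.016) = 177.8439
P₀ = Σ Dₜ/(1+r)ᵗ + TV_6/(1+r)^6 = 143.5136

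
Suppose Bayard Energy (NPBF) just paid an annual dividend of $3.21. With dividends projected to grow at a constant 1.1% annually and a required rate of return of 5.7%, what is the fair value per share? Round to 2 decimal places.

Gordon growth model: P₀ = D₁/(r − g). D₁ = 3.21 × (1 + 0.011) = 3.2453.
P₀ = 3.2453 / (0.057 − 0.011) = 3.2453 / 0.046 = 70.5502

$70.55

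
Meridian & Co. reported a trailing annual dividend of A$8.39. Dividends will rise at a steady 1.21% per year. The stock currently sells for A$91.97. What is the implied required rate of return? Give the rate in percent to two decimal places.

Rearranging the constant-growth DDM: r = D₁/P₀ + g.
D₁ = 8.39 × (1 + 0.0121) = 8.4915.
r = 8.4915 / 91.97 + 0.0121 = 0.09233 + 0.0121 = 0.10443

10.44%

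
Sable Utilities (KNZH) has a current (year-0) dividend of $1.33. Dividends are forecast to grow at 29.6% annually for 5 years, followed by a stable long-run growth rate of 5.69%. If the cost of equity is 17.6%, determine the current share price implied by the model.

Two-stage DDM. Project D₁…D_5 at 0.296, terminal growth 0.0569, discount at r = 0.176.
D_1 = 1.7237
D_2 = 2.2339
D_3 = 2.8951
D_4 = 3.7521
D_5 = 4.8627
Terminal value at t=5: TV = D_6/(r−g) = 5.1394/(0.176−0.0569) = 43.1518
P₀ = 1.7237/(1+0.176)^1 + 2.2339/(1+0.176)^2 + 2.8951/(1+0.176)^3 + 3.7521/(1+0.176)^4 + 4.8627/(1+0.176)^5 + 43.1518/(1+0.176)^5 = 28.1698

$28.17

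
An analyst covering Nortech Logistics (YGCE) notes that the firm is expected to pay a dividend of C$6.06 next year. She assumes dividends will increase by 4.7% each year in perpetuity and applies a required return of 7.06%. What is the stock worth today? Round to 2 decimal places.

C$256.78

Gordon growth model: P₀ = D₁/(r − g), with D₁ = 6.06 given directly.
P₀ = 6.0600 / (0.0706 − 0.047) = 6.0600 / 0.0236 = 256.7797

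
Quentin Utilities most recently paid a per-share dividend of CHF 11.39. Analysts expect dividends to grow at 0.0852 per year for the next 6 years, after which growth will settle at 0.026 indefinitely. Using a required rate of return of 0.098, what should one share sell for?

Two-stage DDM. Project D₁…D_6 at 0.0852, terminal growth 0.026, discount at r = 0.098.
D_1 = 12.3604
D_2 = 13.4135
D_3 = 14.5564
D_4 = 15.7966
D_5 = 17.1424
D_6 = 18.6030
Terminal value at t=6: TV = D_7/(r−g) = 19.0867/(0.098−0.026) = 265.0924
P₀ = 12.3604/(1+0.098)^1 + 13.4135/(1+0.098)^2 + 14.5564/(1+0.098)^3 + 15.7966/(1+0.098)^4 + 17.1424/(1+0.098)^5 + 18.6030/(1+0.098)^6 + 265.0924/(1+0.098)^6 = 216.8858

CHF 216.89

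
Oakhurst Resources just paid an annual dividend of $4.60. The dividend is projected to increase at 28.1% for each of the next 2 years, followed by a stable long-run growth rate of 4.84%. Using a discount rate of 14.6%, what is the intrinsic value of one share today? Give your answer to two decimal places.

$72.63

Two-stage DDM. Project D₁…D_2 at 0.281, terminal growth 0.0484, discount at r = 0.146.
D_1 = 5.8926
D_2 = 7.5484
Terminal value at t=2: TV = D_3/(r−g) = 7.9138/(0.146−0.0484) = 81.0836
P₀ = 5.8926/(1+0.146)^1 + 7.5484/(1+0.146)^2 + 81.0836/(1+0.146)^2 = 72.6291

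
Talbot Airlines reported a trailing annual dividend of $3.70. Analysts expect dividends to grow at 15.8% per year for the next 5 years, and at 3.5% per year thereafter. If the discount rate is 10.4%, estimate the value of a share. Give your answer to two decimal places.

$91.87

Two-stage DDM. Project D₁…D_5 at 0.158, terminal growth 0.035, discount at r = 0.104.
D_1 = 4.2846
D_2 = 4.9616
D_3 = 5.7455
D_4 = 6.6533
D_5 = 7.7045
Terminal value at t=5: TV = D_6/(r−g) = 7.9742/(0.104−0.035) = 115.5675
P₀ = 4.2846/(1+0.104)^1 + 4.9616/(1+0.104)^2 + 5.7455/(1+0.104)^3 + 6.6533/(1+0.104)^4 + 7.7045/(1+0.104)^5 + 115.5675/(1+0.104)^5 = 91.8661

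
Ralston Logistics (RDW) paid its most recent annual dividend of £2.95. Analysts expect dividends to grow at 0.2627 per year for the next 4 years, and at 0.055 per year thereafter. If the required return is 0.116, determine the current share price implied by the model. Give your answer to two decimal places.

Two-stage DDM. Project D₁…D_4 at 0.2627, terminal growth 0.055, discount at r = 0.116.
D_1 = 3.7250
D_2 = 4.7035
D_3 = 5.9391
D_4 = 7.4993
Terminal value at t=4: TV = D_5/(r−g) = 7.9118/(0.116−0.055) = 129.7016
P₀ = 3.7250/(1+0.116)^1 + 4.7035/(1+0.116)^2 + 5.9391/(1+0.116)^3 + 7.4993/(1+0.116)^4 + 129.7016/(1+0.116)^4 = 99.8378

£99.84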